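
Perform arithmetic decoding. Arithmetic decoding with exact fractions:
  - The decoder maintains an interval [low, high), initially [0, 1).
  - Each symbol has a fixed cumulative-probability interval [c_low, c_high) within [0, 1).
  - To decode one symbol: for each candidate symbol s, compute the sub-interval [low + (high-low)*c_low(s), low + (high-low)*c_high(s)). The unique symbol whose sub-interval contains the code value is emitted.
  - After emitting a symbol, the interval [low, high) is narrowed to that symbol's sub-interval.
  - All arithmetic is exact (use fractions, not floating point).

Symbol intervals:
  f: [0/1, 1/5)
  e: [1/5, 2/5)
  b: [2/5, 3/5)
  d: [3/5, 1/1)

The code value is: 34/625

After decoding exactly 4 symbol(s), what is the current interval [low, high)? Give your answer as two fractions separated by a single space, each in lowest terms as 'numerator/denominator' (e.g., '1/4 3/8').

Step 1: interval [0/1, 1/1), width = 1/1 - 0/1 = 1/1
  'f': [0/1 + 1/1*0/1, 0/1 + 1/1*1/5) = [0/1, 1/5) <- contains code 34/625
  'e': [0/1 + 1/1*1/5, 0/1 + 1/1*2/5) = [1/5, 2/5)
  'b': [0/1 + 1/1*2/5, 0/1 + 1/1*3/5) = [2/5, 3/5)
  'd': [0/1 + 1/1*3/5, 0/1 + 1/1*1/1) = [3/5, 1/1)
  emit 'f', narrow to [0/1, 1/5)
Step 2: interval [0/1, 1/5), width = 1/5 - 0/1 = 1/5
  'f': [0/1 + 1/5*0/1, 0/1 + 1/5*1/5) = [0/1, 1/25)
  'e': [0/1 + 1/5*1/5, 0/1 + 1/5*2/5) = [1/25, 2/25) <- contains code 34/625
  'b': [0/1 + 1/5*2/5, 0/1 + 1/5*3/5) = [2/25, 3/25)
  'd': [0/1 + 1/5*3/5, 0/1 + 1/5*1/1) = [3/25, 1/5)
  emit 'e', narrow to [1/25, 2/25)
Step 3: interval [1/25, 2/25), width = 2/25 - 1/25 = 1/25
  'f': [1/25 + 1/25*0/1, 1/25 + 1/25*1/5) = [1/25, 6/125)
  'e': [1/25 + 1/25*1/5, 1/25 + 1/25*2/5) = [6/125, 7/125) <- contains code 34/625
  'b': [1/25 + 1/25*2/5, 1/25 + 1/25*3/5) = [7/125, 8/125)
  'd': [1/25 + 1/25*3/5, 1/25 + 1/25*1/1) = [8/125, 2/25)
  emit 'e', narrow to [6/125, 7/125)
Step 4: interval [6/125, 7/125), width = 7/125 - 6/125 = 1/125
  'f': [6/125 + 1/125*0/1, 6/125 + 1/125*1/5) = [6/125, 31/625)
  'e': [6/125 + 1/125*1/5, 6/125 + 1/125*2/5) = [31/625, 32/625)
  'b': [6/125 + 1/125*2/5, 6/125 + 1/125*3/5) = [32/625, 33/625)
  'd': [6/125 + 1/125*3/5, 6/125 + 1/125*1/1) = [33/625, 7/125) <- contains code 34/625
  emit 'd', narrow to [33/625, 7/125)

Answer: 33/625 7/125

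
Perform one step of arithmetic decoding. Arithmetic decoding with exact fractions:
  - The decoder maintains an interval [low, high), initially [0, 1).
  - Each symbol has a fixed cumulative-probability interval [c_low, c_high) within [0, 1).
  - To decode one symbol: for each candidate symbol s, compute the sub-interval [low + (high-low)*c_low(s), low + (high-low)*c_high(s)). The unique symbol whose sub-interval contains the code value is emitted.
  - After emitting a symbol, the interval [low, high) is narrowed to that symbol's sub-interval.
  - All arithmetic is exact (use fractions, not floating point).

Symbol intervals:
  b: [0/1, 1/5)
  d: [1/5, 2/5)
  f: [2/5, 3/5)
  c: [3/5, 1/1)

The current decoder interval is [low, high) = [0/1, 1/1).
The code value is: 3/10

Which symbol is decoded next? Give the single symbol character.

Interval width = high − low = 1/1 − 0/1 = 1/1
Scaled code = (code − low) / width = (3/10 − 0/1) / 1/1 = 3/10
  b: [0/1, 1/5) 
  d: [1/5, 2/5) ← scaled code falls here ✓
  f: [2/5, 3/5) 
  c: [3/5, 1/1) 

Answer: d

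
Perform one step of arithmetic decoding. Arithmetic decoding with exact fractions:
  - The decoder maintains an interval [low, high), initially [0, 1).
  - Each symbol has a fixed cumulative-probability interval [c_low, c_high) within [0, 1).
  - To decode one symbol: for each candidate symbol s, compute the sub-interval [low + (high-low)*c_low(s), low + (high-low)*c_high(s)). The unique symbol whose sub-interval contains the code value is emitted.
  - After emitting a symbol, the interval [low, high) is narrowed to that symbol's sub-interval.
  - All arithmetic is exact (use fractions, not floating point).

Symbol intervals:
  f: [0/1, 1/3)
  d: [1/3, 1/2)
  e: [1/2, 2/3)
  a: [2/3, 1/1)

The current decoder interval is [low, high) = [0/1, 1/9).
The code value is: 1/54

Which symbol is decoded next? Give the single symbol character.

Interval width = high − low = 1/9 − 0/1 = 1/9
Scaled code = (code − low) / width = (1/54 − 0/1) / 1/9 = 1/6
  f: [0/1, 1/3) ← scaled code falls here ✓
  d: [1/3, 1/2) 
  e: [1/2, 2/3) 
  a: [2/3, 1/1) 

Answer: f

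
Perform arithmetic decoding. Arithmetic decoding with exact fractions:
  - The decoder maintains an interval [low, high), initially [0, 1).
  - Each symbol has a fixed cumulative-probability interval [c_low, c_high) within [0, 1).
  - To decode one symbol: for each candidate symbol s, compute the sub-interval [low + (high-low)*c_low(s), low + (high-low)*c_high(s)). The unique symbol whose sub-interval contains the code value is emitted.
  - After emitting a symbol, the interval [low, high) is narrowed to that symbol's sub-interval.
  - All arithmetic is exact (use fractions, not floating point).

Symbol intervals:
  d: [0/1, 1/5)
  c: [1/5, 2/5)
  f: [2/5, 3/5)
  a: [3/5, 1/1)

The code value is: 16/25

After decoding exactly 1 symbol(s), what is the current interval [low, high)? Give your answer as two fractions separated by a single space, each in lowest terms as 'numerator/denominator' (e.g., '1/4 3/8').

Answer: 3/5 1/1

Derivation:
Step 1: interval [0/1, 1/1), width = 1/1 - 0/1 = 1/1
  'd': [0/1 + 1/1*0/1, 0/1 + 1/1*1/5) = [0/1, 1/5)
  'c': [0/1 + 1/1*1/5, 0/1 + 1/1*2/5) = [1/5, 2/5)
  'f': [0/1 + 1/1*2/5, 0/1 + 1/1*3/5) = [2/5, 3/5)
  'a': [0/1 + 1/1*3/5, 0/1 + 1/1*1/1) = [3/5, 1/1) <- contains code 16/25
  emit 'a', narrow to [3/5, 1/1)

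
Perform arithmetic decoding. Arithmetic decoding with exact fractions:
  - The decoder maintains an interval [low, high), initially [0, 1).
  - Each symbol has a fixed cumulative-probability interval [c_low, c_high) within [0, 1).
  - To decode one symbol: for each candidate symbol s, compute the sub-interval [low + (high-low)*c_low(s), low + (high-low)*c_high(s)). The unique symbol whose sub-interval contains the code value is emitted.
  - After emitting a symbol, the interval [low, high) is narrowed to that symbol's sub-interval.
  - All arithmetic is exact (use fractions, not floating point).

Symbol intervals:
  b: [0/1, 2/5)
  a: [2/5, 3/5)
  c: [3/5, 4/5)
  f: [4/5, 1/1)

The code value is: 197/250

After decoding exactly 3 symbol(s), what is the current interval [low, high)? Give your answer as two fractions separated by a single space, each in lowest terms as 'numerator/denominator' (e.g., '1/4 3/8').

Answer: 98/125 99/125

Derivation:
Step 1: interval [0/1, 1/1), width = 1/1 - 0/1 = 1/1
  'b': [0/1 + 1/1*0/1, 0/1 + 1/1*2/5) = [0/1, 2/5)
  'a': [0/1 + 1/1*2/5, 0/1 + 1/1*3/5) = [2/5, 3/5)
  'c': [0/1 + 1/1*3/5, 0/1 + 1/1*4/5) = [3/5, 4/5) <- contains code 197/250
  'f': [0/1 + 1/1*4/5, 0/1 + 1/1*1/1) = [4/5, 1/1)
  emit 'c', narrow to [3/5, 4/5)
Step 2: interval [3/5, 4/5), width = 4/5 - 3/5 = 1/5
  'b': [3/5 + 1/5*0/1, 3/5 + 1/5*2/5) = [3/5, 17/25)
  'a': [3/5 + 1/5*2/5, 3/5 + 1/5*3/5) = [17/25, 18/25)
  'c': [3/5 + 1/5*3/5, 3/5 + 1/5*4/5) = [18/25, 19/25)
  'f': [3/5 + 1/5*4/5, 3/5 + 1/5*1/1) = [19/25, 4/5) <- contains code 197/250
  emit 'f', narrow to [19/25, 4/5)
Step 3: interval [19/25, 4/5), width = 4/5 - 19/25 = 1/25
  'b': [19/25 + 1/25*0/1, 19/25 + 1/25*2/5) = [19/25, 97/125)
  'a': [19/25 + 1/25*2/5, 19/25 + 1/25*3/5) = [97/125, 98/125)
  'c': [19/25 + 1/25*3/5, 19/25 + 1/25*4/5) = [98/125, 99/125) <- contains code 197/250
  'f': [19/25 + 1/25*4/5, 19/25 + 1/25*1/1) = [99/125, 4/5)
  emit 'c', narrow to [98/125, 99/125)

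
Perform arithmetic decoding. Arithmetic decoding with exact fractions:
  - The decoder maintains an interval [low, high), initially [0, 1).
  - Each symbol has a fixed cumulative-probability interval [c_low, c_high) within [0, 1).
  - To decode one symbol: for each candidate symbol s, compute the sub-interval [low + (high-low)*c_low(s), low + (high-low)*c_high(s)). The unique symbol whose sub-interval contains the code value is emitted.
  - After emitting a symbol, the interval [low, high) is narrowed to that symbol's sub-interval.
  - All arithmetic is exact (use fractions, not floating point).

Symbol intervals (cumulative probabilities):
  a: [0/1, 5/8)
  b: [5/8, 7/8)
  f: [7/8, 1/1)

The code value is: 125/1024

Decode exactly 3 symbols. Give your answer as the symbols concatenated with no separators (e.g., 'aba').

Step 1: interval [0/1, 1/1), width = 1/1 - 0/1 = 1/1
  'a': [0/1 + 1/1*0/1, 0/1 + 1/1*5/8) = [0/1, 5/8) <- contains code 125/1024
  'b': [0/1 + 1/1*5/8, 0/1 + 1/1*7/8) = [5/8, 7/8)
  'f': [0/1 + 1/1*7/8, 0/1 + 1/1*1/1) = [7/8, 1/1)
  emit 'a', narrow to [0/1, 5/8)
Step 2: interval [0/1, 5/8), width = 5/8 - 0/1 = 5/8
  'a': [0/1 + 5/8*0/1, 0/1 + 5/8*5/8) = [0/1, 25/64) <- contains code 125/1024
  'b': [0/1 + 5/8*5/8, 0/1 + 5/8*7/8) = [25/64, 35/64)
  'f': [0/1 + 5/8*7/8, 0/1 + 5/8*1/1) = [35/64, 5/8)
  emit 'a', narrow to [0/1, 25/64)
Step 3: interval [0/1, 25/64), width = 25/64 - 0/1 = 25/64
  'a': [0/1 + 25/64*0/1, 0/1 + 25/64*5/8) = [0/1, 125/512) <- contains code 125/1024
  'b': [0/1 + 25/64*5/8, 0/1 + 25/64*7/8) = [125/512, 175/512)
  'f': [0/1 + 25/64*7/8, 0/1 + 25/64*1/1) = [175/512, 25/64)
  emit 'a', narrow to [0/1, 125/512)

Answer: aaa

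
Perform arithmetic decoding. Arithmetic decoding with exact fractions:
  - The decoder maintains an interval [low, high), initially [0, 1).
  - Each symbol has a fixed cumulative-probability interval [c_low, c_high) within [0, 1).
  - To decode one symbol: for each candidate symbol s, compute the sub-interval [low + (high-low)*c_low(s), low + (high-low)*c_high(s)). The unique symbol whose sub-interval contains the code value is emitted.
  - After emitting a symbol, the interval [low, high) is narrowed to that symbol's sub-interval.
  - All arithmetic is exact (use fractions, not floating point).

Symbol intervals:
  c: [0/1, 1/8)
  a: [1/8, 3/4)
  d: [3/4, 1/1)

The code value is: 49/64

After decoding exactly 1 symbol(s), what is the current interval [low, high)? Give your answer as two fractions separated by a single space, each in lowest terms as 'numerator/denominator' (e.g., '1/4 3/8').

Answer: 3/4 1/1

Derivation:
Step 1: interval [0/1, 1/1), width = 1/1 - 0/1 = 1/1
  'c': [0/1 + 1/1*0/1, 0/1 + 1/1*1/8) = [0/1, 1/8)
  'a': [0/1 + 1/1*1/8, 0/1 + 1/1*3/4) = [1/8, 3/4)
  'd': [0/1 + 1/1*3/4, 0/1 + 1/1*1/1) = [3/4, 1/1) <- contains code 49/64
  emit 'd', narrow to [3/4, 1/1)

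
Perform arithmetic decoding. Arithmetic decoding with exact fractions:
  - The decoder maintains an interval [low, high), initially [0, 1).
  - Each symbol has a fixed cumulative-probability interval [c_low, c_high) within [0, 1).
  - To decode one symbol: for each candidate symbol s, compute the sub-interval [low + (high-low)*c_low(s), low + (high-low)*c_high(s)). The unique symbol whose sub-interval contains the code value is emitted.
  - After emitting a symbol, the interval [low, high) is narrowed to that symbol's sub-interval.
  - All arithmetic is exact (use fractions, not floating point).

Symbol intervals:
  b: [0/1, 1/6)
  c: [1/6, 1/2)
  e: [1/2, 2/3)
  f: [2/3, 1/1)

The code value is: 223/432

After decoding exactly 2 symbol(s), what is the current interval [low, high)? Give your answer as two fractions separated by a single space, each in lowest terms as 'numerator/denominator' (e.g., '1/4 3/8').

Step 1: interval [0/1, 1/1), width = 1/1 - 0/1 = 1/1
  'b': [0/1 + 1/1*0/1, 0/1 + 1/1*1/6) = [0/1, 1/6)
  'c': [0/1 + 1/1*1/6, 0/1 + 1/1*1/2) = [1/6, 1/2)
  'e': [0/1 + 1/1*1/2, 0/1 + 1/1*2/3) = [1/2, 2/3) <- contains code 223/432
  'f': [0/1 + 1/1*2/3, 0/1 + 1/1*1/1) = [2/3, 1/1)
  emit 'e', narrow to [1/2, 2/3)
Step 2: interval [1/2, 2/3), width = 2/3 - 1/2 = 1/6
  'b': [1/2 + 1/6*0/1, 1/2 + 1/6*1/6) = [1/2, 19/36) <- contains code 223/432
  'c': [1/2 + 1/6*1/6, 1/2 + 1/6*1/2) = [19/36, 7/12)
  'e': [1/2 + 1/6*1/2, 1/2 + 1/6*2/3) = [7/12, 11/18)
  'f': [1/2 + 1/6*2/3, 1/2 + 1/6*1/1) = [11/18, 2/3)
  emit 'b', narrow to [1/2, 19/36)

Answer: 1/2 19/36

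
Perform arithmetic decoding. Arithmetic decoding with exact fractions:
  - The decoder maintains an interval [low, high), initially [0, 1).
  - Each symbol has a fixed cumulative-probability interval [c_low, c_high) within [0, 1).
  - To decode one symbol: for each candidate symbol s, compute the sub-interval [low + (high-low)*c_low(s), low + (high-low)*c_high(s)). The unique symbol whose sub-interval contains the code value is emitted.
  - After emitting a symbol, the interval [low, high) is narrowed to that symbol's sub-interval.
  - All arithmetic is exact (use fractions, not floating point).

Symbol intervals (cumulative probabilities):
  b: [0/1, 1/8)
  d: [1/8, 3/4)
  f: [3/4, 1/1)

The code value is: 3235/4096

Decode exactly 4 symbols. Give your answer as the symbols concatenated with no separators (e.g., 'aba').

Step 1: interval [0/1, 1/1), width = 1/1 - 0/1 = 1/1
  'b': [0/1 + 1/1*0/1, 0/1 + 1/1*1/8) = [0/1, 1/8)
  'd': [0/1 + 1/1*1/8, 0/1 + 1/1*3/4) = [1/8, 3/4)
  'f': [0/1 + 1/1*3/4, 0/1 + 1/1*1/1) = [3/4, 1/1) <- contains code 3235/4096
  emit 'f', narrow to [3/4, 1/1)
Step 2: interval [3/4, 1/1), width = 1/1 - 3/4 = 1/4
  'b': [3/4 + 1/4*0/1, 3/4 + 1/4*1/8) = [3/4, 25/32)
  'd': [3/4 + 1/4*1/8, 3/4 + 1/4*3/4) = [25/32, 15/16) <- contains code 3235/4096
  'f': [3/4 + 1/4*3/4, 3/4 + 1/4*1/1) = [15/16, 1/1)
  emit 'd', narrow to [25/32, 15/16)
Step 3: interval [25/32, 15/16), width = 15/16 - 25/32 = 5/32
  'b': [25/32 + 5/32*0/1, 25/32 + 5/32*1/8) = [25/32, 205/256) <- contains code 3235/4096
  'd': [25/32 + 5/32*1/8, 25/32 + 5/32*3/4) = [205/256, 115/128)
  'f': [25/32 + 5/32*3/4, 25/32 + 5/32*1/1) = [115/128, 15/16)
  emit 'b', narrow to [25/32, 205/256)
Step 4: interval [25/32, 205/256), width = 205/256 - 25/32 = 5/256
  'b': [25/32 + 5/256*0/1, 25/32 + 5/256*1/8) = [25/32, 1605/2048)
  'd': [25/32 + 5/256*1/8, 25/32 + 5/256*3/4) = [1605/2048, 815/1024) <- contains code 3235/4096
  'f': [25/32 + 5/256*3/4, 25/32 + 5/256*1/1) = [815/1024, 205/256)
  emit 'd', narrow to [1605/2048, 815/1024)

Answer: fdbd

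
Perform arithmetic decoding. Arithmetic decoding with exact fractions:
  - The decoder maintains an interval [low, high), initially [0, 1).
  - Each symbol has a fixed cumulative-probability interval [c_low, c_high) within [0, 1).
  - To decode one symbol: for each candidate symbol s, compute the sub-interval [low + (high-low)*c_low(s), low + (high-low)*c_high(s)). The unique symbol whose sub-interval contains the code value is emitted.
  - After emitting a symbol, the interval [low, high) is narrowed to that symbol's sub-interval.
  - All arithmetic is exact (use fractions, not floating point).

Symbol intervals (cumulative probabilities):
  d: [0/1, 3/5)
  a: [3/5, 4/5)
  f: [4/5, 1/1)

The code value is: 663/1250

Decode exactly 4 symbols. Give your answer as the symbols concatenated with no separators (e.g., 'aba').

Step 1: interval [0/1, 1/1), width = 1/1 - 0/1 = 1/1
  'd': [0/1 + 1/1*0/1, 0/1 + 1/1*3/5) = [0/1, 3/5) <- contains code 663/1250
  'a': [0/1 + 1/1*3/5, 0/1 + 1/1*4/5) = [3/5, 4/5)
  'f': [0/1 + 1/1*4/5, 0/1 + 1/1*1/1) = [4/5, 1/1)
  emit 'd', narrow to [0/1, 3/5)
Step 2: interval [0/1, 3/5), width = 3/5 - 0/1 = 3/5
  'd': [0/1 + 3/5*0/1, 0/1 + 3/5*3/5) = [0/1, 9/25)
  'a': [0/1 + 3/5*3/5, 0/1 + 3/5*4/5) = [9/25, 12/25)
  'f': [0/1 + 3/5*4/5, 0/1 + 3/5*1/1) = [12/25, 3/5) <- contains code 663/1250
  emit 'f', narrow to [12/25, 3/5)
Step 3: interval [12/25, 3/5), width = 3/5 - 12/25 = 3/25
  'd': [12/25 + 3/25*0/1, 12/25 + 3/25*3/5) = [12/25, 69/125) <- contains code 663/1250
  'a': [12/25 + 3/25*3/5, 12/25 + 3/25*4/5) = [69/125, 72/125)
  'f': [12/25 + 3/25*4/5, 12/25 + 3/25*1/1) = [72/125, 3/5)
  emit 'd', narrow to [12/25, 69/125)
Step 4: interval [12/25, 69/125), width = 69/125 - 12/25 = 9/125
  'd': [12/25 + 9/125*0/1, 12/25 + 9/125*3/5) = [12/25, 327/625)
  'a': [12/25 + 9/125*3/5, 12/25 + 9/125*4/5) = [327/625, 336/625) <- contains code 663/1250
  'f': [12/25 + 9/125*4/5, 12/25 + 9/125*1/1) = [336/625, 69/125)
  emit 'a', narrow to [327/625, 336/625)

Answer: dfda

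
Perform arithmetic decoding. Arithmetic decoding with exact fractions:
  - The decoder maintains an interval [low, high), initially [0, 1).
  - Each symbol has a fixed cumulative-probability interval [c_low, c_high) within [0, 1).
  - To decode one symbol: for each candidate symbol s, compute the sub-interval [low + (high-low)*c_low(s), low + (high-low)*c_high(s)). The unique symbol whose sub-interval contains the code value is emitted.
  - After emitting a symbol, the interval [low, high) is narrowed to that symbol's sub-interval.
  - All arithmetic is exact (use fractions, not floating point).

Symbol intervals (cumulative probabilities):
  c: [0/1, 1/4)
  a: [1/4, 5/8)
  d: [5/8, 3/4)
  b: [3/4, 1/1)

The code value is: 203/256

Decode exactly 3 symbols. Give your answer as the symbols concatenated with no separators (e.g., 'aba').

Step 1: interval [0/1, 1/1), width = 1/1 - 0/1 = 1/1
  'c': [0/1 + 1/1*0/1, 0/1 + 1/1*1/4) = [0/1, 1/4)
  'a': [0/1 + 1/1*1/4, 0/1 + 1/1*5/8) = [1/4, 5/8)
  'd': [0/1 + 1/1*5/8, 0/1 + 1/1*3/4) = [5/8, 3/4)
  'b': [0/1 + 1/1*3/4, 0/1 + 1/1*1/1) = [3/4, 1/1) <- contains code 203/256
  emit 'b', narrow to [3/4, 1/1)
Step 2: interval [3/4, 1/1), width = 1/1 - 3/4 = 1/4
  'c': [3/4 + 1/4*0/1, 3/4 + 1/4*1/4) = [3/4, 13/16) <- contains code 203/256
  'a': [3/4 + 1/4*1/4, 3/4 + 1/4*5/8) = [13/16, 29/32)
  'd': [3/4 + 1/4*5/8, 3/4 + 1/4*3/4) = [29/32, 15/16)
  'b': [3/4 + 1/4*3/4, 3/4 + 1/4*1/1) = [15/16, 1/1)
  emit 'c', narrow to [3/4, 13/16)
Step 3: interval [3/4, 13/16), width = 13/16 - 3/4 = 1/16
  'c': [3/4 + 1/16*0/1, 3/4 + 1/16*1/4) = [3/4, 49/64)
  'a': [3/4 + 1/16*1/4, 3/4 + 1/16*5/8) = [49/64, 101/128)
  'd': [3/4 + 1/16*5/8, 3/4 + 1/16*3/4) = [101/128, 51/64) <- contains code 203/256
  'b': [3/4 + 1/16*3/4, 3/4 + 1/16*1/1) = [51/64, 13/16)
  emit 'd', narrow to [101/128, 51/64)

Answer: bcd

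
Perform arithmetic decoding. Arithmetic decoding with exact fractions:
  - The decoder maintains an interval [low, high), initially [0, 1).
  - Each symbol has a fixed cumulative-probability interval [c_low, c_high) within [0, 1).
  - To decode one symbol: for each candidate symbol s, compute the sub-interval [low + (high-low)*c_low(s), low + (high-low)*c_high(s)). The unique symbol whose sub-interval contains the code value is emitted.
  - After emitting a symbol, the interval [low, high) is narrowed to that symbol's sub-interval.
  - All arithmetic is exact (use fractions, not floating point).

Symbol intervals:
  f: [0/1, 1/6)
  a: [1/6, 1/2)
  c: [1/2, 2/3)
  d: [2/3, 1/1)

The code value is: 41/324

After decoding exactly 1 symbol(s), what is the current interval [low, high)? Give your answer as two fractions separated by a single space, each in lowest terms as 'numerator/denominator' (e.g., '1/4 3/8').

Answer: 0/1 1/6

Derivation:
Step 1: interval [0/1, 1/1), width = 1/1 - 0/1 = 1/1
  'f': [0/1 + 1/1*0/1, 0/1 + 1/1*1/6) = [0/1, 1/6) <- contains code 41/324
  'a': [0/1 + 1/1*1/6, 0/1 + 1/1*1/2) = [1/6, 1/2)
  'c': [0/1 + 1/1*1/2, 0/1 + 1/1*2/3) = [1/2, 2/3)
  'd': [0/1 + 1/1*2/3, 0/1 + 1/1*1/1) = [2/3, 1/1)
  emit 'f', narrow to [0/1, 1/6)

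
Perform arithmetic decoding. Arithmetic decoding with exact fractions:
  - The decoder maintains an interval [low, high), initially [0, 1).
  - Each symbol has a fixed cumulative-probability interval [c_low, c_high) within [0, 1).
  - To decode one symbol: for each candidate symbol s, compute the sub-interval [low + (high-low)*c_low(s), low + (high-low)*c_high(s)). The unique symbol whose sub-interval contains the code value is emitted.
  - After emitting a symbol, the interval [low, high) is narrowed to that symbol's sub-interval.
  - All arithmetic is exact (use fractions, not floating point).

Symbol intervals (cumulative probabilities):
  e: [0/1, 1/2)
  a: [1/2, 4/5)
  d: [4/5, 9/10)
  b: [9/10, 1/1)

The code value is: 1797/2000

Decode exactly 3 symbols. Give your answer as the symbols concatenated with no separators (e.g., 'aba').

Step 1: interval [0/1, 1/1), width = 1/1 - 0/1 = 1/1
  'e': [0/1 + 1/1*0/1, 0/1 + 1/1*1/2) = [0/1, 1/2)
  'a': [0/1 + 1/1*1/2, 0/1 + 1/1*4/5) = [1/2, 4/5)
  'd': [0/1 + 1/1*4/5, 0/1 + 1/1*9/10) = [4/5, 9/10) <- contains code 1797/2000
  'b': [0/1 + 1/1*9/10, 0/1 + 1/1*1/1) = [9/10, 1/1)
  emit 'd', narrow to [4/5, 9/10)
Step 2: interval [4/5, 9/10), width = 9/10 - 4/5 = 1/10
  'e': [4/5 + 1/10*0/1, 4/5 + 1/10*1/2) = [4/5, 17/20)
  'a': [4/5 + 1/10*1/2, 4/5 + 1/10*4/5) = [17/20, 22/25)
  'd': [4/5 + 1/10*4/5, 4/5 + 1/10*9/10) = [22/25, 89/100)
  'b': [4/5 + 1/10*9/10, 4/5 + 1/10*1/1) = [89/100, 9/10) <- contains code 1797/2000
  emit 'b', narrow to [89/100, 9/10)
Step 3: interval [89/100, 9/10), width = 9/10 - 89/100 = 1/100
  'e': [89/100 + 1/100*0/1, 89/100 + 1/100*1/2) = [89/100, 179/200)
  'a': [89/100 + 1/100*1/2, 89/100 + 1/100*4/5) = [179/200, 449/500)
  'd': [89/100 + 1/100*4/5, 89/100 + 1/100*9/10) = [449/500, 899/1000) <- contains code 1797/2000
  'b': [89/100 + 1/100*9/10, 89/100 + 1/100*1/1) = [899/1000, 9/10)
  emit 'd', narrow to [449/500, 899/1000)

Answer: dbd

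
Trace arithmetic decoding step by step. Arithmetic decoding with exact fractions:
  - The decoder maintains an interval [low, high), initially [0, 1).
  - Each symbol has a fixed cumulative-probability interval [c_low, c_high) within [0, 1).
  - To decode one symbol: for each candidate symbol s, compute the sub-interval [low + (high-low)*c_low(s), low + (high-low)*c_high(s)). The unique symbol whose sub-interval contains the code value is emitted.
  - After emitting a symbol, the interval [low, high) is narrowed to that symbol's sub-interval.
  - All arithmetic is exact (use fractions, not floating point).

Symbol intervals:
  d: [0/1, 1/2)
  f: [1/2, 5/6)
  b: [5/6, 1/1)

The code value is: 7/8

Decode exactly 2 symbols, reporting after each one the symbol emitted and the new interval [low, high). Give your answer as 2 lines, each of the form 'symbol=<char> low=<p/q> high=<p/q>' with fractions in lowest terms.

Answer: symbol=b low=5/6 high=1/1
symbol=d low=5/6 high=11/12

Derivation:
Step 1: interval [0/1, 1/1), width = 1/1 - 0/1 = 1/1
  'd': [0/1 + 1/1*0/1, 0/1 + 1/1*1/2) = [0/1, 1/2)
  'f': [0/1 + 1/1*1/2, 0/1 + 1/1*5/6) = [1/2, 5/6)
  'b': [0/1 + 1/1*5/6, 0/1 + 1/1*1/1) = [5/6, 1/1) <- contains code 7/8
  emit 'b', narrow to [5/6, 1/1)
Step 2: interval [5/6, 1/1), width = 1/1 - 5/6 = 1/6
  'd': [5/6 + 1/6*0/1, 5/6 + 1/6*1/2) = [5/6, 11/12) <- contains code 7/8
  'f': [5/6 + 1/6*1/2, 5/6 + 1/6*5/6) = [11/12, 35/36)
  'b': [5/6 + 1/6*5/6, 5/6 + 1/6*1/1) = [35/36, 1/1)
  emit 'd', narrow to [5/6, 11/12)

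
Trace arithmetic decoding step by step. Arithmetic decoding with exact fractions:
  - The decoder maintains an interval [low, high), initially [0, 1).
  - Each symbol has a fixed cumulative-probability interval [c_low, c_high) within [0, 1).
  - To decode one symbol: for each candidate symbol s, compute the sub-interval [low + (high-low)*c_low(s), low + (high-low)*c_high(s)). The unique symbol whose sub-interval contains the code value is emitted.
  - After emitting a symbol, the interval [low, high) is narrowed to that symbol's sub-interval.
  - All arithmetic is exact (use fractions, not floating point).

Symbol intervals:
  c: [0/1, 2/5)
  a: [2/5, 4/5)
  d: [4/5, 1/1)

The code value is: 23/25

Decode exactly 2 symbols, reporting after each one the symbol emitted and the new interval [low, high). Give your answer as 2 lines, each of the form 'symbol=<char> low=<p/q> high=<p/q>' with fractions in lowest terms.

Answer: symbol=d low=4/5 high=1/1
symbol=a low=22/25 high=24/25

Derivation:
Step 1: interval [0/1, 1/1), width = 1/1 - 0/1 = 1/1
  'c': [0/1 + 1/1*0/1, 0/1 + 1/1*2/5) = [0/1, 2/5)
  'a': [0/1 + 1/1*2/5, 0/1 + 1/1*4/5) = [2/5, 4/5)
  'd': [0/1 + 1/1*4/5, 0/1 + 1/1*1/1) = [4/5, 1/1) <- contains code 23/25
  emit 'd', narrow to [4/5, 1/1)
Step 2: interval [4/5, 1/1), width = 1/1 - 4/5 = 1/5
  'c': [4/5 + 1/5*0/1, 4/5 + 1/5*2/5) = [4/5, 22/25)
  'a': [4/5 + 1/5*2/5, 4/5 + 1/5*4/5) = [22/25, 24/25) <- contains code 23/25
  'd': [4/5 + 1/5*4/5, 4/5 + 1/5*1/1) = [24/25, 1/1)
  emit 'a', narrow to [22/25, 24/25)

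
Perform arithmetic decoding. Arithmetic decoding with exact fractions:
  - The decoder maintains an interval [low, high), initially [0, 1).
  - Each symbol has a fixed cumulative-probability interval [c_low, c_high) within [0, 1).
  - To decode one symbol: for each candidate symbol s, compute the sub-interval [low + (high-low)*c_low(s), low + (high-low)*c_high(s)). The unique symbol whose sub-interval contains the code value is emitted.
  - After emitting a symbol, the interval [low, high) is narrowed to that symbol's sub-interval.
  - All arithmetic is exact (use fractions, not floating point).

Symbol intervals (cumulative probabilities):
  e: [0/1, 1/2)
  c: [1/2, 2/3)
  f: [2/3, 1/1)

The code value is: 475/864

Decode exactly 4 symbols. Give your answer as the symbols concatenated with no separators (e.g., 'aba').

Step 1: interval [0/1, 1/1), width = 1/1 - 0/1 = 1/1
  'e': [0/1 + 1/1*0/1, 0/1 + 1/1*1/2) = [0/1, 1/2)
  'c': [0/1 + 1/1*1/2, 0/1 + 1/1*2/3) = [1/2, 2/3) <- contains code 475/864
  'f': [0/1 + 1/1*2/3, 0/1 + 1/1*1/1) = [2/3, 1/1)
  emit 'c', narrow to [1/2, 2/3)
Step 2: interval [1/2, 2/3), width = 2/3 - 1/2 = 1/6
  'e': [1/2 + 1/6*0/1, 1/2 + 1/6*1/2) = [1/2, 7/12) <- contains code 475/864
  'c': [1/2 + 1/6*1/2, 1/2 + 1/6*2/3) = [7/12, 11/18)
  'f': [1/2 + 1/6*2/3, 1/2 + 1/6*1/1) = [11/18, 2/3)
  emit 'e', narrow to [1/2, 7/12)
Step 3: interval [1/2, 7/12), width = 7/12 - 1/2 = 1/12
  'e': [1/2 + 1/12*0/1, 1/2 + 1/12*1/2) = [1/2, 13/24)
  'c': [1/2 + 1/12*1/2, 1/2 + 1/12*2/3) = [13/24, 5/9) <- contains code 475/864
  'f': [1/2 + 1/12*2/3, 1/2 + 1/12*1/1) = [5/9, 7/12)
  emit 'c', narrow to [13/24, 5/9)
Step 4: interval [13/24, 5/9), width = 5/9 - 13/24 = 1/72
  'e': [13/24 + 1/72*0/1, 13/24 + 1/72*1/2) = [13/24, 79/144)
  'c': [13/24 + 1/72*1/2, 13/24 + 1/72*2/3) = [79/144, 119/216) <- contains code 475/864
  'f': [13/24 + 1/72*2/3, 13/24 + 1/72*1/1) = [119/216, 5/9)
  emit 'c', narrow to [79/144, 119/216)

Answer: cecc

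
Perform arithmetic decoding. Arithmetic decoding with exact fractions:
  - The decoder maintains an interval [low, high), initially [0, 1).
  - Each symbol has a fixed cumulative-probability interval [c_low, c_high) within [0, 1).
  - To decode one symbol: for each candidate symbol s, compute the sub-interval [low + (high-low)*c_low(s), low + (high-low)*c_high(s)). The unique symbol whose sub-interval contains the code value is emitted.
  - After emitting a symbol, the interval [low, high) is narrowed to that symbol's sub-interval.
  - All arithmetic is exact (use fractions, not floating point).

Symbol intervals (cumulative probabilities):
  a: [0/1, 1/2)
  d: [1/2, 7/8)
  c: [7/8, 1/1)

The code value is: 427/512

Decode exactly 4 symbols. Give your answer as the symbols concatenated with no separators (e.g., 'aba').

Answer: dcaa

Derivation:
Step 1: interval [0/1, 1/1), width = 1/1 - 0/1 = 1/1
  'a': [0/1 + 1/1*0/1, 0/1 + 1/1*1/2) = [0/1, 1/2)
  'd': [0/1 + 1/1*1/2, 0/1 + 1/1*7/8) = [1/2, 7/8) <- contains code 427/512
  'c': [0/1 + 1/1*7/8, 0/1 + 1/1*1/1) = [7/8, 1/1)
  emit 'd', narrow to [1/2, 7/8)
Step 2: interval [1/2, 7/8), width = 7/8 - 1/2 = 3/8
  'a': [1/2 + 3/8*0/1, 1/2 + 3/8*1/2) = [1/2, 11/16)
  'd': [1/2 + 3/8*1/2, 1/2 + 3/8*7/8) = [11/16, 53/64)
  'c': [1/2 + 3/8*7/8, 1/2 + 3/8*1/1) = [53/64, 7/8) <- contains code 427/512
  emit 'c', narrow to [53/64, 7/8)
Step 3: interval [53/64, 7/8), width = 7/8 - 53/64 = 3/64
  'a': [53/64 + 3/64*0/1, 53/64 + 3/64*1/2) = [53/64, 109/128) <- contains code 427/512
  'd': [53/64 + 3/64*1/2, 53/64 + 3/64*7/8) = [109/128, 445/512)
  'c': [53/64 + 3/64*7/8, 53/64 + 3/64*1/1) = [445/512, 7/8)
  emit 'a', narrow to [53/64, 109/128)
Step 4: interval [53/64, 109/128), width = 109/128 - 53/64 = 3/128
  'a': [53/64 + 3/128*0/1, 53/64 + 3/128*1/2) = [53/64, 215/256) <- contains code 427/512
  'd': [53/64 + 3/128*1/2, 53/64 + 3/128*7/8) = [215/256, 869/1024)
  'c': [53/64 + 3/128*7/8, 53/64 + 3/128*1/1) = [869/1024, 109/128)
  emit 'a', narrow to [53/64, 215/256)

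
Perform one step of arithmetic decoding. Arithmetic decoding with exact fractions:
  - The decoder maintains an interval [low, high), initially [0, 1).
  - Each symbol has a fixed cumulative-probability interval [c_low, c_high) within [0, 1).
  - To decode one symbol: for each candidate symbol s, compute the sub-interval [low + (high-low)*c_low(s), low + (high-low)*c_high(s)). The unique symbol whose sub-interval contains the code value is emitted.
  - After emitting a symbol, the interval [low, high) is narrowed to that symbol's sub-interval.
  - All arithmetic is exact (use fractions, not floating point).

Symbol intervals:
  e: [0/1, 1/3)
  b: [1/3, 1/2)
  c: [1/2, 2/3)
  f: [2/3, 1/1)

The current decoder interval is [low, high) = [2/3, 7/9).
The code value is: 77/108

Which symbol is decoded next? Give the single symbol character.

Interval width = high − low = 7/9 − 2/3 = 1/9
Scaled code = (code − low) / width = (77/108 − 2/3) / 1/9 = 5/12
  e: [0/1, 1/3) 
  b: [1/3, 1/2) ← scaled code falls here ✓
  c: [1/2, 2/3) 
  f: [2/3, 1/1) 

Answer: b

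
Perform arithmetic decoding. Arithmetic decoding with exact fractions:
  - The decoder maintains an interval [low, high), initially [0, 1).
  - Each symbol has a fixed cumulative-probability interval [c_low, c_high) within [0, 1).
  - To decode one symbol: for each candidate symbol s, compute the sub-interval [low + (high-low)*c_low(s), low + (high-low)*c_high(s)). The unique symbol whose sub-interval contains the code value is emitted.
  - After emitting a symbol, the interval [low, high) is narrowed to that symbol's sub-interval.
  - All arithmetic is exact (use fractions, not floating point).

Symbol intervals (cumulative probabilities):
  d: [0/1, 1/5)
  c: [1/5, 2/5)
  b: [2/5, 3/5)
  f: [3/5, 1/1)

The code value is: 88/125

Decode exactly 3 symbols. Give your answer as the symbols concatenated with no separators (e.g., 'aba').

Step 1: interval [0/1, 1/1), width = 1/1 - 0/1 = 1/1
  'd': [0/1 + 1/1*0/1, 0/1 + 1/1*1/5) = [0/1, 1/5)
  'c': [0/1 + 1/1*1/5, 0/1 + 1/1*2/5) = [1/5, 2/5)
  'b': [0/1 + 1/1*2/5, 0/1 + 1/1*3/5) = [2/5, 3/5)
  'f': [0/1 + 1/1*3/5, 0/1 + 1/1*1/1) = [3/5, 1/1) <- contains code 88/125
  emit 'f', narrow to [3/5, 1/1)
Step 2: interval [3/5, 1/1), width = 1/1 - 3/5 = 2/5
  'd': [3/5 + 2/5*0/1, 3/5 + 2/5*1/5) = [3/5, 17/25)
  'c': [3/5 + 2/5*1/5, 3/5 + 2/5*2/5) = [17/25, 19/25) <- contains code 88/125
  'b': [3/5 + 2/5*2/5, 3/5 + 2/5*3/5) = [19/25, 21/25)
  'f': [3/5 + 2/5*3/5, 3/5 + 2/5*1/1) = [21/25, 1/1)
  emit 'c', narrow to [17/25, 19/25)
Step 3: interval [17/25, 19/25), width = 19/25 - 17/25 = 2/25
  'd': [17/25 + 2/25*0/1, 17/25 + 2/25*1/5) = [17/25, 87/125)
  'c': [17/25 + 2/25*1/5, 17/25 + 2/25*2/5) = [87/125, 89/125) <- contains code 88/125
  'b': [17/25 + 2/25*2/5, 17/25 + 2/25*3/5) = [89/125, 91/125)
  'f': [17/25 + 2/25*3/5, 17/25 + 2/25*1/1) = [91/125, 19/25)
  emit 'c', narrow to [87/125, 89/125)

Answer: fcc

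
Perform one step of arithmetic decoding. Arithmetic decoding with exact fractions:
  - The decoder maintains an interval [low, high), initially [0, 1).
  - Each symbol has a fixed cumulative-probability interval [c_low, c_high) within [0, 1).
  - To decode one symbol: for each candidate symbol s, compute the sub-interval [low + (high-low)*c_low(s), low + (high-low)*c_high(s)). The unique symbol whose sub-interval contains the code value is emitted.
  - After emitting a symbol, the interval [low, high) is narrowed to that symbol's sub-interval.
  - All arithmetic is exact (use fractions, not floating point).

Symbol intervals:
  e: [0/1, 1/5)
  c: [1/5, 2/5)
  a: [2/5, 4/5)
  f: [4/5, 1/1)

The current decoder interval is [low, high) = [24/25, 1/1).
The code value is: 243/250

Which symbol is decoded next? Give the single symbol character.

Interval width = high − low = 1/1 − 24/25 = 1/25
Scaled code = (code − low) / width = (243/250 − 24/25) / 1/25 = 3/10
  e: [0/1, 1/5) 
  c: [1/5, 2/5) ← scaled code falls here ✓
  a: [2/5, 4/5) 
  f: [4/5, 1/1) 

Answer: c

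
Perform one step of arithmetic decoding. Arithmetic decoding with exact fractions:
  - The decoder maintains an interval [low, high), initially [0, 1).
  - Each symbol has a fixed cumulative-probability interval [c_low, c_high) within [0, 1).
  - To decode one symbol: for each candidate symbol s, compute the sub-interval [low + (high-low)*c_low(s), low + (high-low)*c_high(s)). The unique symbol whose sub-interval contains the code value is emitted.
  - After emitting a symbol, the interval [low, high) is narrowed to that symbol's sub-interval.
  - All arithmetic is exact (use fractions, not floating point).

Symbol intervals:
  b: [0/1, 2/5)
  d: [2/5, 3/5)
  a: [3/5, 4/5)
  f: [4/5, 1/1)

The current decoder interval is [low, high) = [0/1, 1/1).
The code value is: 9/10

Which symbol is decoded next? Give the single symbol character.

Answer: f

Derivation:
Interval width = high − low = 1/1 − 0/1 = 1/1
Scaled code = (code − low) / width = (9/10 − 0/1) / 1/1 = 9/10
  b: [0/1, 2/5) 
  d: [2/5, 3/5) 
  a: [3/5, 4/5) 
  f: [4/5, 1/1) ← scaled code falls here ✓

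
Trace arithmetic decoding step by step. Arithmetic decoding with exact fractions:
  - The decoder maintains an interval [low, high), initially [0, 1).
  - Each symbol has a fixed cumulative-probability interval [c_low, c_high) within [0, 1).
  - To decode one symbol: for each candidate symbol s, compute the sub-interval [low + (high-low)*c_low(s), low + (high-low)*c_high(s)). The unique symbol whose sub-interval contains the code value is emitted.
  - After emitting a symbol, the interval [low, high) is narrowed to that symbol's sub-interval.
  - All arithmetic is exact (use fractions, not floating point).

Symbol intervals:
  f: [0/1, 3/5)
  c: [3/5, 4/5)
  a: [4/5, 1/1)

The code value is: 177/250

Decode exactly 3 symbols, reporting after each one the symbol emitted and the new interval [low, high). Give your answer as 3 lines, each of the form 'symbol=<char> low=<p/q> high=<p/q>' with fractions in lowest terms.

Step 1: interval [0/1, 1/1), width = 1/1 - 0/1 = 1/1
  'f': [0/1 + 1/1*0/1, 0/1 + 1/1*3/5) = [0/1, 3/5)
  'c': [0/1 + 1/1*3/5, 0/1 + 1/1*4/5) = [3/5, 4/5) <- contains code 177/250
  'a': [0/1 + 1/1*4/5, 0/1 + 1/1*1/1) = [4/5, 1/1)
  emit 'c', narrow to [3/5, 4/5)
Step 2: interval [3/5, 4/5), width = 4/5 - 3/5 = 1/5
  'f': [3/5 + 1/5*0/1, 3/5 + 1/5*3/5) = [3/5, 18/25) <- contains code 177/250
  'c': [3/5 + 1/5*3/5, 3/5 + 1/5*4/5) = [18/25, 19/25)
  'a': [3/5 + 1/5*4/5, 3/5 + 1/5*1/1) = [19/25, 4/5)
  emit 'f', narrow to [3/5, 18/25)
Step 3: interval [3/5, 18/25), width = 18/25 - 3/5 = 3/25
  'f': [3/5 + 3/25*0/1, 3/5 + 3/25*3/5) = [3/5, 84/125)
  'c': [3/5 + 3/25*3/5, 3/5 + 3/25*4/5) = [84/125, 87/125)
  'a': [3/5 + 3/25*4/5, 3/5 + 3/25*1/1) = [87/125, 18/25) <- contains code 177/250
  emit 'a', narrow to [87/125, 18/25)

Answer: symbol=c low=3/5 high=4/5
symbol=f low=3/5 high=18/25
symbol=a low=87/125 high=18/25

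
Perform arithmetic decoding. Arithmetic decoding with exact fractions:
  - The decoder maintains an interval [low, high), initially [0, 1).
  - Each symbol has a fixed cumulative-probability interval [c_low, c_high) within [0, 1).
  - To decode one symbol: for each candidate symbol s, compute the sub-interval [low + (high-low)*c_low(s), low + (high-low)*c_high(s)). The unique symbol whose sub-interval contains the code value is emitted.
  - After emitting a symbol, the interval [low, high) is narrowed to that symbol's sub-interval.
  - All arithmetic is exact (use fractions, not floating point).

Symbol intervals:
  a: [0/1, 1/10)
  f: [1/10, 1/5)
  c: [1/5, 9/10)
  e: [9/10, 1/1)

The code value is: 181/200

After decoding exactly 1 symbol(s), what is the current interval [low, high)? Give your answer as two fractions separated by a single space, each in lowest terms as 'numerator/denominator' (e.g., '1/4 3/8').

Answer: 9/10 1/1

Derivation:
Step 1: interval [0/1, 1/1), width = 1/1 - 0/1 = 1/1
  'a': [0/1 + 1/1*0/1, 0/1 + 1/1*1/10) = [0/1, 1/10)
  'f': [0/1 + 1/1*1/10, 0/1 + 1/1*1/5) = [1/10, 1/5)
  'c': [0/1 + 1/1*1/5, 0/1 + 1/1*9/10) = [1/5, 9/10)
  'e': [0/1 + 1/1*9/10, 0/1 + 1/1*1/1) = [9/10, 1/1) <- contains code 181/200
  emit 'e', narrow to [9/10, 1/1)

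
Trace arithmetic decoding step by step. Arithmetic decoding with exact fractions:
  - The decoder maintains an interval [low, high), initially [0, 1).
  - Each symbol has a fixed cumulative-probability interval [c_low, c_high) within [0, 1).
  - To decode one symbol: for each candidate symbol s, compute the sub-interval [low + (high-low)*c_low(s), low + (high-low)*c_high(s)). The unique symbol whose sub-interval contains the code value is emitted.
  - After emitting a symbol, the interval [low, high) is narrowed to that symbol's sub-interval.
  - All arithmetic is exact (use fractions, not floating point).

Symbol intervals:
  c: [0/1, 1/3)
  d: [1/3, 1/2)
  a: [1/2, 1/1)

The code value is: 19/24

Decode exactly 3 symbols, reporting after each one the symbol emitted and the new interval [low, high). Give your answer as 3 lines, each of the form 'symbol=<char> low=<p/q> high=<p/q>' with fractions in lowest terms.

Answer: symbol=a low=1/2 high=1/1
symbol=a low=3/4 high=1/1
symbol=c low=3/4 high=5/6

Derivation:
Step 1: interval [0/1, 1/1), width = 1/1 - 0/1 = 1/1
  'c': [0/1 + 1/1*0/1, 0/1 + 1/1*1/3) = [0/1, 1/3)
  'd': [0/1 + 1/1*1/3, 0/1 + 1/1*1/2) = [1/3, 1/2)
  'a': [0/1 + 1/1*1/2, 0/1 + 1/1*1/1) = [1/2, 1/1) <- contains code 19/24
  emit 'a', narrow to [1/2, 1/1)
Step 2: interval [1/2, 1/1), width = 1/1 - 1/2 = 1/2
  'c': [1/2 + 1/2*0/1, 1/2 + 1/2*1/3) = [1/2, 2/3)
  'd': [1/2 + 1/2*1/3, 1/2 + 1/2*1/2) = [2/3, 3/4)
  'a': [1/2 + 1/2*1/2, 1/2 + 1/2*1/1) = [3/4, 1/1) <- contains code 19/24
  emit 'a', narrow to [3/4, 1/1)
Step 3: interval [3/4, 1/1), width = 1/1 - 3/4 = 1/4
  'c': [3/4 + 1/4*0/1, 3/4 + 1/4*1/3) = [3/4, 5/6) <- contains code 19/24
  'd': [3/4 + 1/4*1/3, 3/4 + 1/4*1/2) = [5/6, 7/8)
  'a': [3/4 + 1/4*1/2, 3/4 + 1/4*1/1) = [7/8, 1/1)
  emit 'c', narrow to [3/4, 5/6)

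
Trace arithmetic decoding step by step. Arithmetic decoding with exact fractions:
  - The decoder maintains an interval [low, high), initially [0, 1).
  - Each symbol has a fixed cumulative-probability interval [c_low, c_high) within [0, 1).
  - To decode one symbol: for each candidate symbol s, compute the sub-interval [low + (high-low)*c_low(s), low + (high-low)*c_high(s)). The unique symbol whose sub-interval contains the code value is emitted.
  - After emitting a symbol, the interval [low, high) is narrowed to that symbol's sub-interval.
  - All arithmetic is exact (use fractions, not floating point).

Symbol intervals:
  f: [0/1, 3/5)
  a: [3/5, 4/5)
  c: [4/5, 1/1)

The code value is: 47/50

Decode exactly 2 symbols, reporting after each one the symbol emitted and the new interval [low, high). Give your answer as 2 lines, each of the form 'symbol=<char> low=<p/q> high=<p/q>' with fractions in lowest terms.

Step 1: interval [0/1, 1/1), width = 1/1 - 0/1 = 1/1
  'f': [0/1 + 1/1*0/1, 0/1 + 1/1*3/5) = [0/1, 3/5)
  'a': [0/1 + 1/1*3/5, 0/1 + 1/1*4/5) = [3/5, 4/5)
  'c': [0/1 + 1/1*4/5, 0/1 + 1/1*1/1) = [4/5, 1/1) <- contains code 47/50
  emit 'c', narrow to [4/5, 1/1)
Step 2: interval [4/5, 1/1), width = 1/1 - 4/5 = 1/5
  'f': [4/5 + 1/5*0/1, 4/5 + 1/5*3/5) = [4/5, 23/25)
  'a': [4/5 + 1/5*3/5, 4/5 + 1/5*4/5) = [23/25, 24/25) <- contains code 47/50
  'c': [4/5 + 1/5*4/5, 4/5 + 1/5*1/1) = [24/25, 1/1)
  emit 'a', narrow to [23/25, 24/25)

Answer: symbol=c low=4/5 high=1/1
symbol=a low=23/25 high=24/25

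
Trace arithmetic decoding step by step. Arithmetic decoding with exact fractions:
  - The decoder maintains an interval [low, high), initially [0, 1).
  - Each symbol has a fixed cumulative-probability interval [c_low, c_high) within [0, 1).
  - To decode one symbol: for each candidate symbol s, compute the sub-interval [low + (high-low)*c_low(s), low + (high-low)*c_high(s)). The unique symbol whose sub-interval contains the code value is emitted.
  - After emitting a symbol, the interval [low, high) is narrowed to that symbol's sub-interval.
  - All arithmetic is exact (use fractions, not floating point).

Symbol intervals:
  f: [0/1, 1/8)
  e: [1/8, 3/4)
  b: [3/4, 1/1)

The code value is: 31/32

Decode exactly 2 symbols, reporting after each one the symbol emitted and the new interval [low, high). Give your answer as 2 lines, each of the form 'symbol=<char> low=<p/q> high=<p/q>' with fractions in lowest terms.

Step 1: interval [0/1, 1/1), width = 1/1 - 0/1 = 1/1
  'f': [0/1 + 1/1*0/1, 0/1 + 1/1*1/8) = [0/1, 1/8)
  'e': [0/1 + 1/1*1/8, 0/1 + 1/1*3/4) = [1/8, 3/4)
  'b': [0/1 + 1/1*3/4, 0/1 + 1/1*1/1) = [3/4, 1/1) <- contains code 31/32
  emit 'b', narrow to [3/4, 1/1)
Step 2: interval [3/4, 1/1), width = 1/1 - 3/4 = 1/4
  'f': [3/4 + 1/4*0/1, 3/4 + 1/4*1/8) = [3/4, 25/32)
  'e': [3/4 + 1/4*1/8, 3/4 + 1/4*3/4) = [25/32, 15/16)
  'b': [3/4 + 1/4*3/4, 3/4 + 1/4*1/1) = [15/16, 1/1) <- contains code 31/32
  emit 'b', narrow to [15/16, 1/1)

Answer: symbol=b low=3/4 high=1/1
symbol=b low=15/16 high=1/1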